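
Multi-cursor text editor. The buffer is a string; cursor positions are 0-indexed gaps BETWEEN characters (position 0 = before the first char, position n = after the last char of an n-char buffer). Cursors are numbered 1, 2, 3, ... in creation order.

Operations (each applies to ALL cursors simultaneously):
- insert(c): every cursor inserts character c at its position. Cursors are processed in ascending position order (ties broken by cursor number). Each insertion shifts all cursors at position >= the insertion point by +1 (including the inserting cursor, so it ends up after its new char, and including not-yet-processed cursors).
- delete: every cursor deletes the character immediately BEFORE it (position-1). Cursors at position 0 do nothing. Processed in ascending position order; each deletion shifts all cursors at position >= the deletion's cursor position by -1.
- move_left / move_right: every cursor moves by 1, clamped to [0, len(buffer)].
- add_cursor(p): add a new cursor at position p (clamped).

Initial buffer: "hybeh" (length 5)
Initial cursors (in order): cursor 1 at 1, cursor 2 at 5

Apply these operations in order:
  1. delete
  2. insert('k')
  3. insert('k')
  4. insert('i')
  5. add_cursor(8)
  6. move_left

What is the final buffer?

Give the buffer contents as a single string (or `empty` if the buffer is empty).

Answer: kkiybekki

Derivation:
After op 1 (delete): buffer="ybe" (len 3), cursors c1@0 c2@3, authorship ...
After op 2 (insert('k')): buffer="kybek" (len 5), cursors c1@1 c2@5, authorship 1...2
After op 3 (insert('k')): buffer="kkybekk" (len 7), cursors c1@2 c2@7, authorship 11...22
After op 4 (insert('i')): buffer="kkiybekki" (len 9), cursors c1@3 c2@9, authorship 111...222
After op 5 (add_cursor(8)): buffer="kkiybekki" (len 9), cursors c1@3 c3@8 c2@9, authorship 111...222
After op 6 (move_left): buffer="kkiybekki" (len 9), cursors c1@2 c3@7 c2@8, authorship 111...222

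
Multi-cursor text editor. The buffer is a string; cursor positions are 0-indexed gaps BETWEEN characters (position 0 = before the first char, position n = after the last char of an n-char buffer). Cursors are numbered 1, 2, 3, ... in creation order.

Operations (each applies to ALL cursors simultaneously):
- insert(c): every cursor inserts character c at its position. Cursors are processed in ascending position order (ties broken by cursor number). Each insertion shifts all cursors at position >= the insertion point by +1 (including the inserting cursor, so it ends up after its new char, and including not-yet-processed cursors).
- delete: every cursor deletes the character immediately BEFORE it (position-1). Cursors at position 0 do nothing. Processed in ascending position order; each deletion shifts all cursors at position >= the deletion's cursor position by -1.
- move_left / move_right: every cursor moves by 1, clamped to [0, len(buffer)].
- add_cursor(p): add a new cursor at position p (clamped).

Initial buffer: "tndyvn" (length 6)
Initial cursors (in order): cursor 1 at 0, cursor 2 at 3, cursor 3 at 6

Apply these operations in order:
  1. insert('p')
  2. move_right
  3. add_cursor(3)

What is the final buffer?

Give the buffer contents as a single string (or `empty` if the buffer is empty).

After op 1 (insert('p')): buffer="ptndpyvnp" (len 9), cursors c1@1 c2@5 c3@9, authorship 1...2...3
After op 2 (move_right): buffer="ptndpyvnp" (len 9), cursors c1@2 c2@6 c3@9, authorship 1...2...3
After op 3 (add_cursor(3)): buffer="ptndpyvnp" (len 9), cursors c1@2 c4@3 c2@6 c3@9, authorship 1...2...3

Answer: ptndpyvnp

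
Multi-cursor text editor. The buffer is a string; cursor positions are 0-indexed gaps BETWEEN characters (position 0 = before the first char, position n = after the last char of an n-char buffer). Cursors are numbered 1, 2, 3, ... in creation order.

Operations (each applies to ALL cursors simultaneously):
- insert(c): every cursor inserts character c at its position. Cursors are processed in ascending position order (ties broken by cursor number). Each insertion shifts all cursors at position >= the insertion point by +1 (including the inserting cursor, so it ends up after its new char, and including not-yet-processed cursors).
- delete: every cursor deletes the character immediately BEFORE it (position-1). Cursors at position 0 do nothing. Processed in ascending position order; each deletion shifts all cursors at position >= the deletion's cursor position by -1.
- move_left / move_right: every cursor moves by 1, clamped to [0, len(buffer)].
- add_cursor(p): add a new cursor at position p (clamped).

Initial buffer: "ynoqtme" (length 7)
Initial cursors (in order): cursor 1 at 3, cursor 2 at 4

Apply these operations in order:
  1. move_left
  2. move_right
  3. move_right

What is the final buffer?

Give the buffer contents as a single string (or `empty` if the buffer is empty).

Answer: ynoqtme

Derivation:
After op 1 (move_left): buffer="ynoqtme" (len 7), cursors c1@2 c2@3, authorship .......
After op 2 (move_right): buffer="ynoqtme" (len 7), cursors c1@3 c2@4, authorship .......
After op 3 (move_right): buffer="ynoqtme" (len 7), cursors c1@4 c2@5, authorship .......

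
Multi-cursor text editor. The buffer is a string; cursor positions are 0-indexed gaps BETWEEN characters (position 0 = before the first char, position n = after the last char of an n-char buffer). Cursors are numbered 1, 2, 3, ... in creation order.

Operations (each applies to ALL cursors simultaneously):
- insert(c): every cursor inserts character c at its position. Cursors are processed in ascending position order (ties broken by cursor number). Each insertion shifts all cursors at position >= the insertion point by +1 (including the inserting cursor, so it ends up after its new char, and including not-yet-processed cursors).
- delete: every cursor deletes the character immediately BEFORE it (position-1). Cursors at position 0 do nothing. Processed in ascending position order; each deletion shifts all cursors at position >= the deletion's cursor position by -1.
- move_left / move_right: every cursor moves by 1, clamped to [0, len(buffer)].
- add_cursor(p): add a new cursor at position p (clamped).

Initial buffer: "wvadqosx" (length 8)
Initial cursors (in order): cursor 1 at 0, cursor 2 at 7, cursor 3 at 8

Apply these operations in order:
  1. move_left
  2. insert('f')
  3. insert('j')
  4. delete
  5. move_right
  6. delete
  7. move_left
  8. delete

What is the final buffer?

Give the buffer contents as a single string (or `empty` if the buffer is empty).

After op 1 (move_left): buffer="wvadqosx" (len 8), cursors c1@0 c2@6 c3@7, authorship ........
After op 2 (insert('f')): buffer="fwvadqofsfx" (len 11), cursors c1@1 c2@8 c3@10, authorship 1......2.3.
After op 3 (insert('j')): buffer="fjwvadqofjsfjx" (len 14), cursors c1@2 c2@10 c3@13, authorship 11......22.33.
After op 4 (delete): buffer="fwvadqofsfx" (len 11), cursors c1@1 c2@8 c3@10, authorship 1......2.3.
After op 5 (move_right): buffer="fwvadqofsfx" (len 11), cursors c1@2 c2@9 c3@11, authorship 1......2.3.
After op 6 (delete): buffer="fvadqoff" (len 8), cursors c1@1 c2@7 c3@8, authorship 1.....23
After op 7 (move_left): buffer="fvadqoff" (len 8), cursors c1@0 c2@6 c3@7, authorship 1.....23
After op 8 (delete): buffer="fvadqf" (len 6), cursors c1@0 c2@5 c3@5, authorship 1....3

Answer: fvadqf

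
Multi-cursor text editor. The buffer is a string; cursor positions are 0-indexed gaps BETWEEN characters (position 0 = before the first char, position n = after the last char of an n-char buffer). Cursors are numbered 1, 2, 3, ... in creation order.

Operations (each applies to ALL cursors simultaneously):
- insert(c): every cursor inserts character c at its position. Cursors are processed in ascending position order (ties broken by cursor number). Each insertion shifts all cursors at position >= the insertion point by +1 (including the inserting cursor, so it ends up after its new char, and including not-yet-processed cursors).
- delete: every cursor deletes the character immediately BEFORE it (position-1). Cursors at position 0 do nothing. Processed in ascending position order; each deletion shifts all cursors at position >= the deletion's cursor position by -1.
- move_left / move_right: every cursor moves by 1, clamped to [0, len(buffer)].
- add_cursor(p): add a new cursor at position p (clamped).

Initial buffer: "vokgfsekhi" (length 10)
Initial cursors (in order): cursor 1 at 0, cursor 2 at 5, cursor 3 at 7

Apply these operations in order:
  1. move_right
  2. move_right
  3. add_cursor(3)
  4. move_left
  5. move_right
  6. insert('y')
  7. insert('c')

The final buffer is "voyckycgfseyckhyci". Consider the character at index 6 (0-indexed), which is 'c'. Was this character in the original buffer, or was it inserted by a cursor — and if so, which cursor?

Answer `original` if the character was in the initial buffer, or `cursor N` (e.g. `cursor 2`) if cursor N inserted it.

Answer: cursor 4

Derivation:
After op 1 (move_right): buffer="vokgfsekhi" (len 10), cursors c1@1 c2@6 c3@8, authorship ..........
After op 2 (move_right): buffer="vokgfsekhi" (len 10), cursors c1@2 c2@7 c3@9, authorship ..........
After op 3 (add_cursor(3)): buffer="vokgfsekhi" (len 10), cursors c1@2 c4@3 c2@7 c3@9, authorship ..........
After op 4 (move_left): buffer="vokgfsekhi" (len 10), cursors c1@1 c4@2 c2@6 c3@8, authorship ..........
After op 5 (move_right): buffer="vokgfsekhi" (len 10), cursors c1@2 c4@3 c2@7 c3@9, authorship ..........
After op 6 (insert('y')): buffer="voykygfseykhyi" (len 14), cursors c1@3 c4@5 c2@10 c3@13, authorship ..1.4....2..3.
After op 7 (insert('c')): buffer="voyckycgfseyckhyci" (len 18), cursors c1@4 c4@7 c2@13 c3@17, authorship ..11.44....22..33.
Authorship (.=original, N=cursor N): . . 1 1 . 4 4 . . . . 2 2 . . 3 3 .
Index 6: author = 4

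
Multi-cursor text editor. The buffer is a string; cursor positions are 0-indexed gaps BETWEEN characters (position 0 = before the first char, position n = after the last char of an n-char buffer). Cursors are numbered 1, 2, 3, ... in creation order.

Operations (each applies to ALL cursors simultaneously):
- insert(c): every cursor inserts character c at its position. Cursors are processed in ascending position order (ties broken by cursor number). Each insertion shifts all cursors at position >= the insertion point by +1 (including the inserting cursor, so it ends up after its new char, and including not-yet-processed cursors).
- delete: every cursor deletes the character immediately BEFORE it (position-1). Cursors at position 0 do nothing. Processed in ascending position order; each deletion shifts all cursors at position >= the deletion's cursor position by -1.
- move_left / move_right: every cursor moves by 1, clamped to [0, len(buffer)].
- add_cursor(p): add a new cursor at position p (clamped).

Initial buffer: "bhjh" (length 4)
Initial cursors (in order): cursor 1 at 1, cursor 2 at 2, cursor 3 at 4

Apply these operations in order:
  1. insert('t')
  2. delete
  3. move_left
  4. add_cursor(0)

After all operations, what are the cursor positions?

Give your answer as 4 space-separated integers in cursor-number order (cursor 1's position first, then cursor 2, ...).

After op 1 (insert('t')): buffer="bthtjht" (len 7), cursors c1@2 c2@4 c3@7, authorship .1.2..3
After op 2 (delete): buffer="bhjh" (len 4), cursors c1@1 c2@2 c3@4, authorship ....
After op 3 (move_left): buffer="bhjh" (len 4), cursors c1@0 c2@1 c3@3, authorship ....
After op 4 (add_cursor(0)): buffer="bhjh" (len 4), cursors c1@0 c4@0 c2@1 c3@3, authorship ....

Answer: 0 1 3 0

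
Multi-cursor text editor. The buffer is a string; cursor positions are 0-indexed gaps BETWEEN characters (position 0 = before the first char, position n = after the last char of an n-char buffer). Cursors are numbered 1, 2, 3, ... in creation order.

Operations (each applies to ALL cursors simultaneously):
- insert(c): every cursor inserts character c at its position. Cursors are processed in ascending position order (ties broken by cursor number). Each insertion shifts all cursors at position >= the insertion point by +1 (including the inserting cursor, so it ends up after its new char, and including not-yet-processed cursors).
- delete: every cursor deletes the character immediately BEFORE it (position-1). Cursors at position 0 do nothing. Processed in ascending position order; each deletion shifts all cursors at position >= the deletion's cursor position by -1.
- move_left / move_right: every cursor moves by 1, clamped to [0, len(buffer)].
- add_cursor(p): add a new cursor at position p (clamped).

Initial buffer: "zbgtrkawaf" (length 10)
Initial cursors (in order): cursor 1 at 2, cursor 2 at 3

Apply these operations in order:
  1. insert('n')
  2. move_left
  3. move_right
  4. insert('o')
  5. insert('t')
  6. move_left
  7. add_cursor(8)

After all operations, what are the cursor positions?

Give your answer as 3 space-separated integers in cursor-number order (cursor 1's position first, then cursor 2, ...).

Answer: 4 8 8

Derivation:
After op 1 (insert('n')): buffer="zbngntrkawaf" (len 12), cursors c1@3 c2@5, authorship ..1.2.......
After op 2 (move_left): buffer="zbngntrkawaf" (len 12), cursors c1@2 c2@4, authorship ..1.2.......
After op 3 (move_right): buffer="zbngntrkawaf" (len 12), cursors c1@3 c2@5, authorship ..1.2.......
After op 4 (insert('o')): buffer="zbnognotrkawaf" (len 14), cursors c1@4 c2@7, authorship ..11.22.......
After op 5 (insert('t')): buffer="zbnotgnottrkawaf" (len 16), cursors c1@5 c2@9, authorship ..111.222.......
After op 6 (move_left): buffer="zbnotgnottrkawaf" (len 16), cursors c1@4 c2@8, authorship ..111.222.......
After op 7 (add_cursor(8)): buffer="zbnotgnottrkawaf" (len 16), cursors c1@4 c2@8 c3@8, authorship ..111.222.......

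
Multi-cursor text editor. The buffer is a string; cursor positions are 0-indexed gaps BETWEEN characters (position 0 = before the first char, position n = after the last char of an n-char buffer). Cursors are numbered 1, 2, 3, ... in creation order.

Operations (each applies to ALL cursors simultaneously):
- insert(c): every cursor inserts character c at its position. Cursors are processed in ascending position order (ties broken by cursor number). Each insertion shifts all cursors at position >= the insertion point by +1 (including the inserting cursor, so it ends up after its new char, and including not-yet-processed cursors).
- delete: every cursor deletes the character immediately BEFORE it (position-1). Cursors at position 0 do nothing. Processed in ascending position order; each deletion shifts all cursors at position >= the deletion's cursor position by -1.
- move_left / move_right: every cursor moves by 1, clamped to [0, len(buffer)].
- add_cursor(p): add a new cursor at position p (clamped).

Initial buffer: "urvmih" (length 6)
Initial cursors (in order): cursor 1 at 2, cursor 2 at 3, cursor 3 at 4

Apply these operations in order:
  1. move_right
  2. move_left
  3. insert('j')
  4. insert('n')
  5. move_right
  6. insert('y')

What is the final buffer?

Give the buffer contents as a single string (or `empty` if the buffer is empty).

Answer: urjnvyjnmyjniyh

Derivation:
After op 1 (move_right): buffer="urvmih" (len 6), cursors c1@3 c2@4 c3@5, authorship ......
After op 2 (move_left): buffer="urvmih" (len 6), cursors c1@2 c2@3 c3@4, authorship ......
After op 3 (insert('j')): buffer="urjvjmjih" (len 9), cursors c1@3 c2@5 c3@7, authorship ..1.2.3..
After op 4 (insert('n')): buffer="urjnvjnmjnih" (len 12), cursors c1@4 c2@7 c3@10, authorship ..11.22.33..
After op 5 (move_right): buffer="urjnvjnmjnih" (len 12), cursors c1@5 c2@8 c3@11, authorship ..11.22.33..
After op 6 (insert('y')): buffer="urjnvyjnmyjniyh" (len 15), cursors c1@6 c2@10 c3@14, authorship ..11.122.233.3.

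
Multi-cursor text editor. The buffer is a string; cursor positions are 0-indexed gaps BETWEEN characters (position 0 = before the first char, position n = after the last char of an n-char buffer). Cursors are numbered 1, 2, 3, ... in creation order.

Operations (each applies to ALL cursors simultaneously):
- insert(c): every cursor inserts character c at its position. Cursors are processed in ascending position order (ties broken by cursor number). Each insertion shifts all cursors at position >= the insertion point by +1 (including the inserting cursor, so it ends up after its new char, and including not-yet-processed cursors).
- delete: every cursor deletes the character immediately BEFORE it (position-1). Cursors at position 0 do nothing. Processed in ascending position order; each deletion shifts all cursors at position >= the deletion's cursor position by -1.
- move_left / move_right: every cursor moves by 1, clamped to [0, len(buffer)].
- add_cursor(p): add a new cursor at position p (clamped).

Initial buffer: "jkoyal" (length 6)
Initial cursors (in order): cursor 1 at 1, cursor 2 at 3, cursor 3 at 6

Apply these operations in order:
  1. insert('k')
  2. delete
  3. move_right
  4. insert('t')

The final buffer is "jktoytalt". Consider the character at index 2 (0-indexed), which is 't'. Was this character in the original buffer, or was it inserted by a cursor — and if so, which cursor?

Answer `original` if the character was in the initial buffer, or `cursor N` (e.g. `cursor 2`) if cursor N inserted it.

Answer: cursor 1

Derivation:
After op 1 (insert('k')): buffer="jkkokyalk" (len 9), cursors c1@2 c2@5 c3@9, authorship .1..2...3
After op 2 (delete): buffer="jkoyal" (len 6), cursors c1@1 c2@3 c3@6, authorship ......
After op 3 (move_right): buffer="jkoyal" (len 6), cursors c1@2 c2@4 c3@6, authorship ......
After op 4 (insert('t')): buffer="jktoytalt" (len 9), cursors c1@3 c2@6 c3@9, authorship ..1..2..3
Authorship (.=original, N=cursor N): . . 1 . . 2 . . 3
Index 2: author = 1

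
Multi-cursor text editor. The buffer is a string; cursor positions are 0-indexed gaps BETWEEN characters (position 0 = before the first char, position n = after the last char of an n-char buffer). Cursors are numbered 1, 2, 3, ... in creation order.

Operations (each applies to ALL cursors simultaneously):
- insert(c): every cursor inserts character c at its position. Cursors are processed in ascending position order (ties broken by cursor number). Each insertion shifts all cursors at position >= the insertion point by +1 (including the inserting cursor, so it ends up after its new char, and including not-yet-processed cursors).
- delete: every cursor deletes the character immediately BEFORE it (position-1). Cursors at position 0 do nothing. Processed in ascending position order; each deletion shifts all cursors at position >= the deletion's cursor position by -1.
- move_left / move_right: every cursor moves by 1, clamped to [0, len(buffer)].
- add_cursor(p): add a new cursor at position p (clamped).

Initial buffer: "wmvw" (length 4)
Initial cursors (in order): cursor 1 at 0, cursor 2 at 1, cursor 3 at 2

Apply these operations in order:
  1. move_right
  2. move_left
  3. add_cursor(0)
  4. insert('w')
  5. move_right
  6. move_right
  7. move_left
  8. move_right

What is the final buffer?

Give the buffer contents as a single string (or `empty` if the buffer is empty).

After op 1 (move_right): buffer="wmvw" (len 4), cursors c1@1 c2@2 c3@3, authorship ....
After op 2 (move_left): buffer="wmvw" (len 4), cursors c1@0 c2@1 c3@2, authorship ....
After op 3 (add_cursor(0)): buffer="wmvw" (len 4), cursors c1@0 c4@0 c2@1 c3@2, authorship ....
After op 4 (insert('w')): buffer="wwwwmwvw" (len 8), cursors c1@2 c4@2 c2@4 c3@6, authorship 14.2.3..
After op 5 (move_right): buffer="wwwwmwvw" (len 8), cursors c1@3 c4@3 c2@5 c3@7, authorship 14.2.3..
After op 6 (move_right): buffer="wwwwmwvw" (len 8), cursors c1@4 c4@4 c2@6 c3@8, authorship 14.2.3..
After op 7 (move_left): buffer="wwwwmwvw" (len 8), cursors c1@3 c4@3 c2@5 c3@7, authorship 14.2.3..
After op 8 (move_right): buffer="wwwwmwvw" (len 8), cursors c1@4 c4@4 c2@6 c3@8, authorship 14.2.3..

Answer: wwwwmwvw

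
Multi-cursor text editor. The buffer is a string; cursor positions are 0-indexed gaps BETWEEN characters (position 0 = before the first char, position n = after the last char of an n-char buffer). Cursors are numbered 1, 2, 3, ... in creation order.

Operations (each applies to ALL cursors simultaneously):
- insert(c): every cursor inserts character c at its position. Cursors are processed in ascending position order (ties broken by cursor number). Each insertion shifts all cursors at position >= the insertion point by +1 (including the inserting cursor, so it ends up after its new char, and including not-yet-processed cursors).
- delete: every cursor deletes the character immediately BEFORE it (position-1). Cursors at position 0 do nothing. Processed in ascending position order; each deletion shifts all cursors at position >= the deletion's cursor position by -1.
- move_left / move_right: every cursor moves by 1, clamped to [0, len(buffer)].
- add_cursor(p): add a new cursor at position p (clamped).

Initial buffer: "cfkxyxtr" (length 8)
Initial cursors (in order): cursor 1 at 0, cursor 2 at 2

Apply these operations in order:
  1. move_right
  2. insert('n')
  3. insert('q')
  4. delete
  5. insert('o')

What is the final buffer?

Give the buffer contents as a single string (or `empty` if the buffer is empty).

Answer: cnofknoxyxtr

Derivation:
After op 1 (move_right): buffer="cfkxyxtr" (len 8), cursors c1@1 c2@3, authorship ........
After op 2 (insert('n')): buffer="cnfknxyxtr" (len 10), cursors c1@2 c2@5, authorship .1..2.....
After op 3 (insert('q')): buffer="cnqfknqxyxtr" (len 12), cursors c1@3 c2@7, authorship .11..22.....
After op 4 (delete): buffer="cnfknxyxtr" (len 10), cursors c1@2 c2@5, authorship .1..2.....
After op 5 (insert('o')): buffer="cnofknoxyxtr" (len 12), cursors c1@3 c2@7, authorship .11..22.....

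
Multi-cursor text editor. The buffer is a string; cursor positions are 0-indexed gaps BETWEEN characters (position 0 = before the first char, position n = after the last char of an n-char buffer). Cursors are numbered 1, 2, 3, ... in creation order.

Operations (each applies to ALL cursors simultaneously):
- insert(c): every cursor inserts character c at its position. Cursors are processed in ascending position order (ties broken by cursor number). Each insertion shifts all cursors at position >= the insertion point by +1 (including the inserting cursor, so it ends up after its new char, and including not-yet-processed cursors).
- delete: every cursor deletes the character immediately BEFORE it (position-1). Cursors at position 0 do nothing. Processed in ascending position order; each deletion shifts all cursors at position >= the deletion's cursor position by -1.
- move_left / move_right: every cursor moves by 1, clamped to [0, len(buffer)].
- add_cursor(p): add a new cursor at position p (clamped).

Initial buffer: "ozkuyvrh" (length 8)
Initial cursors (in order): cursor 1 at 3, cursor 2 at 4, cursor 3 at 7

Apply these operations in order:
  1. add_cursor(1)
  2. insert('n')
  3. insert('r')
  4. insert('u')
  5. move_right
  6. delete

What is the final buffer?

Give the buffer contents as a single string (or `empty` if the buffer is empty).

After op 1 (add_cursor(1)): buffer="ozkuyvrh" (len 8), cursors c4@1 c1@3 c2@4 c3@7, authorship ........
After op 2 (insert('n')): buffer="onzknunyvrnh" (len 12), cursors c4@2 c1@5 c2@7 c3@11, authorship .4..1.2...3.
After op 3 (insert('r')): buffer="onrzknrunryvrnrh" (len 16), cursors c4@3 c1@7 c2@10 c3@15, authorship .44..11.22...33.
After op 4 (insert('u')): buffer="onruzknruunruyvrnruh" (len 20), cursors c4@4 c1@9 c2@13 c3@19, authorship .444..111.222...333.
After op 5 (move_right): buffer="onruzknruunruyvrnruh" (len 20), cursors c4@5 c1@10 c2@14 c3@20, authorship .444..111.222...333.
After op 6 (delete): buffer="onruknrunruvrnru" (len 16), cursors c4@4 c1@8 c2@11 c3@16, authorship .444.111222..333

Answer: onruknrunruvrnru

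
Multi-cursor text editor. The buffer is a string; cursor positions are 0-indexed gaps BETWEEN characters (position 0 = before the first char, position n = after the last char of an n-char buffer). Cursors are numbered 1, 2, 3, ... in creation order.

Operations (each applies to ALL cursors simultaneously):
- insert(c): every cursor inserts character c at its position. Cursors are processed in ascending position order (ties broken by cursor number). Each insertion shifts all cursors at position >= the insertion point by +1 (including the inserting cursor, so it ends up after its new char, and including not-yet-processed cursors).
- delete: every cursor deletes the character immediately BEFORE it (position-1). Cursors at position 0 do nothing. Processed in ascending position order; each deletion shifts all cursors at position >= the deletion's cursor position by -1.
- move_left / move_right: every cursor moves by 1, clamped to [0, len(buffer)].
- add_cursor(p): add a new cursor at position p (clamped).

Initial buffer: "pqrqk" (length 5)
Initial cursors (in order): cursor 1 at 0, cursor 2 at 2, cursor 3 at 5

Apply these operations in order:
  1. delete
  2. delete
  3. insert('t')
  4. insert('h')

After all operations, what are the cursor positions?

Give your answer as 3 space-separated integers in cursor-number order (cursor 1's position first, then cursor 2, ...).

After op 1 (delete): buffer="prq" (len 3), cursors c1@0 c2@1 c3@3, authorship ...
After op 2 (delete): buffer="r" (len 1), cursors c1@0 c2@0 c3@1, authorship .
After op 3 (insert('t')): buffer="ttrt" (len 4), cursors c1@2 c2@2 c3@4, authorship 12.3
After op 4 (insert('h')): buffer="tthhrth" (len 7), cursors c1@4 c2@4 c3@7, authorship 1212.33

Answer: 4 4 7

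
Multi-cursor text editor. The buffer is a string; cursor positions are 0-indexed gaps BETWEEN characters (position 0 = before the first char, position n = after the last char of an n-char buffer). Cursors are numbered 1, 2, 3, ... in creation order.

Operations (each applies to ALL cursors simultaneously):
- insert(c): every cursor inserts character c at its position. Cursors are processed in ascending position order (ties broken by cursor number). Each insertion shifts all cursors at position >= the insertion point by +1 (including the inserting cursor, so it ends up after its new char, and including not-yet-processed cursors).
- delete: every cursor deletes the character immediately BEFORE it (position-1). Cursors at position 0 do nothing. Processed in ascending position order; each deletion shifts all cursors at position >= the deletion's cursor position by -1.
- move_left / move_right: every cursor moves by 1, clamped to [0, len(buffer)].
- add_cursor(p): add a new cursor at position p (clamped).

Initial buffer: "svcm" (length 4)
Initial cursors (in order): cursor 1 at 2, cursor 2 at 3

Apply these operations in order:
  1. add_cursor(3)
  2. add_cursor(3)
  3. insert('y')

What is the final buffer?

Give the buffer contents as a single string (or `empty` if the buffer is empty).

Answer: svycyyym

Derivation:
After op 1 (add_cursor(3)): buffer="svcm" (len 4), cursors c1@2 c2@3 c3@3, authorship ....
After op 2 (add_cursor(3)): buffer="svcm" (len 4), cursors c1@2 c2@3 c3@3 c4@3, authorship ....
After op 3 (insert('y')): buffer="svycyyym" (len 8), cursors c1@3 c2@7 c3@7 c4@7, authorship ..1.234.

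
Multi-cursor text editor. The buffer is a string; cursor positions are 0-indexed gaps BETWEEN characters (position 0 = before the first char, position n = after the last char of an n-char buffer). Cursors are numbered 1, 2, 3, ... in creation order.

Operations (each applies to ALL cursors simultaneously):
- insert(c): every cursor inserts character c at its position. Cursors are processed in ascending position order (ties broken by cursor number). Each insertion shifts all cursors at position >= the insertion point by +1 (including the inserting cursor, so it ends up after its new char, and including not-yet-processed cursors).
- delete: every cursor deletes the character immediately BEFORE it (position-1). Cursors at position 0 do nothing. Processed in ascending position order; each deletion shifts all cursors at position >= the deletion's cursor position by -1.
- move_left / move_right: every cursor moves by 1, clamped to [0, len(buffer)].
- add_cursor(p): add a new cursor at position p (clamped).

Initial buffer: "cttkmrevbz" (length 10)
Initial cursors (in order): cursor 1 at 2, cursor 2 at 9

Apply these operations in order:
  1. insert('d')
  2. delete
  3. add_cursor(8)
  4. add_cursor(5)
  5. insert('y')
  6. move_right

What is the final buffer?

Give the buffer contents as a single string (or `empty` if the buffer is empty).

Answer: ctytkmyrevybyz

Derivation:
After op 1 (insert('d')): buffer="ctdtkmrevbdz" (len 12), cursors c1@3 c2@11, authorship ..1.......2.
After op 2 (delete): buffer="cttkmrevbz" (len 10), cursors c1@2 c2@9, authorship ..........
After op 3 (add_cursor(8)): buffer="cttkmrevbz" (len 10), cursors c1@2 c3@8 c2@9, authorship ..........
After op 4 (add_cursor(5)): buffer="cttkmrevbz" (len 10), cursors c1@2 c4@5 c3@8 c2@9, authorship ..........
After op 5 (insert('y')): buffer="ctytkmyrevybyz" (len 14), cursors c1@3 c4@7 c3@11 c2@13, authorship ..1...4...3.2.
After op 6 (move_right): buffer="ctytkmyrevybyz" (len 14), cursors c1@4 c4@8 c3@12 c2@14, authorship ..1...4...3.2.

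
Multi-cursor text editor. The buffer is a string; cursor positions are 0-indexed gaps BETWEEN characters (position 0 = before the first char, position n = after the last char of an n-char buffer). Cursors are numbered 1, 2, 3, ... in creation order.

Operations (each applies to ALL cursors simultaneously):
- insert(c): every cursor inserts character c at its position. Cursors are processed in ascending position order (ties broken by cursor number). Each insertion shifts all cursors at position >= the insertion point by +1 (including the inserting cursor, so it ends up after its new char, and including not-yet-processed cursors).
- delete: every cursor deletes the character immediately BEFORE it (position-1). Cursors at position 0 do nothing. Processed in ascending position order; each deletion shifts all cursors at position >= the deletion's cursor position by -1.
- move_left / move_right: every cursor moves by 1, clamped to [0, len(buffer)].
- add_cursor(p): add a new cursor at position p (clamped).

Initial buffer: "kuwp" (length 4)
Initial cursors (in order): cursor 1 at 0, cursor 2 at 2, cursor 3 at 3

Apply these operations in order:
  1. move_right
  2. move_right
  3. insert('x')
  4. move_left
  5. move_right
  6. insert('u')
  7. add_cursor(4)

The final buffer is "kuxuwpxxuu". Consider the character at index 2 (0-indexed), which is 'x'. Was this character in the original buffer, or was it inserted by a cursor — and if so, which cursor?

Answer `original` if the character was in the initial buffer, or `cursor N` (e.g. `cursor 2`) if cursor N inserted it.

Answer: cursor 1

Derivation:
After op 1 (move_right): buffer="kuwp" (len 4), cursors c1@1 c2@3 c3@4, authorship ....
After op 2 (move_right): buffer="kuwp" (len 4), cursors c1@2 c2@4 c3@4, authorship ....
After op 3 (insert('x')): buffer="kuxwpxx" (len 7), cursors c1@3 c2@7 c3@7, authorship ..1..23
After op 4 (move_left): buffer="kuxwpxx" (len 7), cursors c1@2 c2@6 c3@6, authorship ..1..23
After op 5 (move_right): buffer="kuxwpxx" (len 7), cursors c1@3 c2@7 c3@7, authorship ..1..23
After op 6 (insert('u')): buffer="kuxuwpxxuu" (len 10), cursors c1@4 c2@10 c3@10, authorship ..11..2323
After op 7 (add_cursor(4)): buffer="kuxuwpxxuu" (len 10), cursors c1@4 c4@4 c2@10 c3@10, authorship ..11..2323
Authorship (.=original, N=cursor N): . . 1 1 . . 2 3 2 3
Index 2: author = 1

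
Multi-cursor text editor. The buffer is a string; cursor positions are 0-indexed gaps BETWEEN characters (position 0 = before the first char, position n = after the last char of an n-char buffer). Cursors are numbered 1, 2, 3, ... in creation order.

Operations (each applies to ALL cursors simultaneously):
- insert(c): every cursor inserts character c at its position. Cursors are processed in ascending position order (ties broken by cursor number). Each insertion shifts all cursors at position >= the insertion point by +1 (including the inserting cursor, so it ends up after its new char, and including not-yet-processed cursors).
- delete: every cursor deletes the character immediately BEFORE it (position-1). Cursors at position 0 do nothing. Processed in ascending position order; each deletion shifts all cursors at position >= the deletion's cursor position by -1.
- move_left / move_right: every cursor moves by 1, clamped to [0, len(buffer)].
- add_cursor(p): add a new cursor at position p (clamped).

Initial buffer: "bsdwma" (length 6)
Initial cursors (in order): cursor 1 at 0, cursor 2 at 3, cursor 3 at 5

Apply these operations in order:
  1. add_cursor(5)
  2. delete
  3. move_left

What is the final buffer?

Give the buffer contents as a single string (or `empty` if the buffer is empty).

Answer: bsa

Derivation:
After op 1 (add_cursor(5)): buffer="bsdwma" (len 6), cursors c1@0 c2@3 c3@5 c4@5, authorship ......
After op 2 (delete): buffer="bsa" (len 3), cursors c1@0 c2@2 c3@2 c4@2, authorship ...
After op 3 (move_left): buffer="bsa" (len 3), cursors c1@0 c2@1 c3@1 c4@1, authorship ...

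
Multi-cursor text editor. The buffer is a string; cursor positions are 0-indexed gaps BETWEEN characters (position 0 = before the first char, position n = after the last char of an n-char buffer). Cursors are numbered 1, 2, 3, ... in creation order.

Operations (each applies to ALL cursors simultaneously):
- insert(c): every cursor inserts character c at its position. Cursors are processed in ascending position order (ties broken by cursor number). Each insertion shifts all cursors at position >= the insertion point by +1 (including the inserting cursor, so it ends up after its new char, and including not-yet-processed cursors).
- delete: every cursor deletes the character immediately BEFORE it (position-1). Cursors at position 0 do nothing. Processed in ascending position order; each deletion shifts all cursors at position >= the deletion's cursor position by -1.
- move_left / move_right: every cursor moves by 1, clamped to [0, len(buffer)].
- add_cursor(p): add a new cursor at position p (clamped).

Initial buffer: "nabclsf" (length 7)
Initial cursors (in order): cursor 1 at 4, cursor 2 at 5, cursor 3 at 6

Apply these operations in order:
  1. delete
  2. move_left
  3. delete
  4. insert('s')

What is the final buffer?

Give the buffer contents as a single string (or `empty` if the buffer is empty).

After op 1 (delete): buffer="nabf" (len 4), cursors c1@3 c2@3 c3@3, authorship ....
After op 2 (move_left): buffer="nabf" (len 4), cursors c1@2 c2@2 c3@2, authorship ....
After op 3 (delete): buffer="bf" (len 2), cursors c1@0 c2@0 c3@0, authorship ..
After op 4 (insert('s')): buffer="sssbf" (len 5), cursors c1@3 c2@3 c3@3, authorship 123..

Answer: sssbf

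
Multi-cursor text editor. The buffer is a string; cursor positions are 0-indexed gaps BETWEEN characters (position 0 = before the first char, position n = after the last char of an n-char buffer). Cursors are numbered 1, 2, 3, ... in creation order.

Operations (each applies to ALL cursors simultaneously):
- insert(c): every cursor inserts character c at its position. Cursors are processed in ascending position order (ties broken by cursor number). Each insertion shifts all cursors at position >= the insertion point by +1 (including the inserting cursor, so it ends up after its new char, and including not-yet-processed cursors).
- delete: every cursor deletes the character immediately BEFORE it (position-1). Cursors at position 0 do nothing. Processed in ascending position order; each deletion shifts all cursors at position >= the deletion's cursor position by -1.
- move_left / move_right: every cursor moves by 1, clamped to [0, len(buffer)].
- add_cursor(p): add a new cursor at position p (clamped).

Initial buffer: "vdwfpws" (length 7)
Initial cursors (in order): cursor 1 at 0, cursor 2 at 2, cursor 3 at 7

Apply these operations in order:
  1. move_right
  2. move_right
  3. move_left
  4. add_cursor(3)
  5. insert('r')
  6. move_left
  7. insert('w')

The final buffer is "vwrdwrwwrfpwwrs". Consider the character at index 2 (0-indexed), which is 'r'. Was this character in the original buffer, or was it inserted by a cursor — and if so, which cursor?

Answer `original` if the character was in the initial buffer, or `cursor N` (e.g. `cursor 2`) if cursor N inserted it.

After op 1 (move_right): buffer="vdwfpws" (len 7), cursors c1@1 c2@3 c3@7, authorship .......
After op 2 (move_right): buffer="vdwfpws" (len 7), cursors c1@2 c2@4 c3@7, authorship .......
After op 3 (move_left): buffer="vdwfpws" (len 7), cursors c1@1 c2@3 c3@6, authorship .......
After op 4 (add_cursor(3)): buffer="vdwfpws" (len 7), cursors c1@1 c2@3 c4@3 c3@6, authorship .......
After op 5 (insert('r')): buffer="vrdwrrfpwrs" (len 11), cursors c1@2 c2@6 c4@6 c3@10, authorship .1..24...3.
After op 6 (move_left): buffer="vrdwrrfpwrs" (len 11), cursors c1@1 c2@5 c4@5 c3@9, authorship .1..24...3.
After op 7 (insert('w')): buffer="vwrdwrwwrfpwwrs" (len 15), cursors c1@2 c2@8 c4@8 c3@13, authorship .11..2244...33.
Authorship (.=original, N=cursor N): . 1 1 . . 2 2 4 4 . . . 3 3 .
Index 2: author = 1

Answer: cursor 1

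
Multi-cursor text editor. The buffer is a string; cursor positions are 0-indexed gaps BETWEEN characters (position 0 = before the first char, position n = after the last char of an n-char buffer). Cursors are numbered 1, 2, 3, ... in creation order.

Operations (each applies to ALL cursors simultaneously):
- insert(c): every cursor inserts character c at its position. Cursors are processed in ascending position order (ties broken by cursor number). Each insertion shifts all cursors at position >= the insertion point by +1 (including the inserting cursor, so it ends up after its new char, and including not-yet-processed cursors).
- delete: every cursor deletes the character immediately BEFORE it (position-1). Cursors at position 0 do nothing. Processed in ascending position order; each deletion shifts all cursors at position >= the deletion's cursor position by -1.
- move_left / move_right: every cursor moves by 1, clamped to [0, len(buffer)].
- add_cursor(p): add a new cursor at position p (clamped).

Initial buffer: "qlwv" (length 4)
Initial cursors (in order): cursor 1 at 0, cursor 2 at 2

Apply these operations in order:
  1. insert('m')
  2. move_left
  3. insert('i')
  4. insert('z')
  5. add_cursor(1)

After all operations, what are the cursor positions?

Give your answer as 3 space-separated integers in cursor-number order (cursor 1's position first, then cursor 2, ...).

Answer: 2 7 1

Derivation:
After op 1 (insert('m')): buffer="mqlmwv" (len 6), cursors c1@1 c2@4, authorship 1..2..
After op 2 (move_left): buffer="mqlmwv" (len 6), cursors c1@0 c2@3, authorship 1..2..
After op 3 (insert('i')): buffer="imqlimwv" (len 8), cursors c1@1 c2@5, authorship 11..22..
After op 4 (insert('z')): buffer="izmqlizmwv" (len 10), cursors c1@2 c2@7, authorship 111..222..
After op 5 (add_cursor(1)): buffer="izmqlizmwv" (len 10), cursors c3@1 c1@2 c2@7, authorship 111..222..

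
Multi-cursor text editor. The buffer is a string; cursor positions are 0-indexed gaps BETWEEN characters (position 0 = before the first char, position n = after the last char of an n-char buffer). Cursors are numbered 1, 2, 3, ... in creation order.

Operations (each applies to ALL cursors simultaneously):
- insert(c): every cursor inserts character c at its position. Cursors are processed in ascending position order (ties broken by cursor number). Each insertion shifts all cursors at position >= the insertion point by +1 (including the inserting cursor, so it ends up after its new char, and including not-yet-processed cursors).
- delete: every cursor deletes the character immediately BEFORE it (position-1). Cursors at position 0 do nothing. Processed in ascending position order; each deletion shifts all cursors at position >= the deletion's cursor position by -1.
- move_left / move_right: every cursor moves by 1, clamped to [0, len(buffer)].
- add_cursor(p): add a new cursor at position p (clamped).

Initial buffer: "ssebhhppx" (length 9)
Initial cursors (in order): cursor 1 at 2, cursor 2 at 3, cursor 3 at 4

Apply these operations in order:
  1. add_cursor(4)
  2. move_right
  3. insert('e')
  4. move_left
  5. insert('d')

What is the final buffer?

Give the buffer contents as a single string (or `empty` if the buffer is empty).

Answer: ssedebdeheddehppx

Derivation:
After op 1 (add_cursor(4)): buffer="ssebhhppx" (len 9), cursors c1@2 c2@3 c3@4 c4@4, authorship .........
After op 2 (move_right): buffer="ssebhhppx" (len 9), cursors c1@3 c2@4 c3@5 c4@5, authorship .........
After op 3 (insert('e')): buffer="sseebeheehppx" (len 13), cursors c1@4 c2@6 c3@9 c4@9, authorship ...1.2.34....
After op 4 (move_left): buffer="sseebeheehppx" (len 13), cursors c1@3 c2@5 c3@8 c4@8, authorship ...1.2.34....
After op 5 (insert('d')): buffer="ssedebdeheddehppx" (len 17), cursors c1@4 c2@7 c3@12 c4@12, authorship ...11.22.3344....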